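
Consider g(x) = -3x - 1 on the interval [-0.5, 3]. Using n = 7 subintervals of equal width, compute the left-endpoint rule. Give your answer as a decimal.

Δx = (3 − (-0.5))/7 = 0.5.
Left endpoints: -0.5, 0, 0.5, 1, 1.5, 2, 2.5.
g(-0.5) = 0.5, g(0) = -1, g(0.5) = -2.5, g(1) = -4, g(1.5) = -5.5, g(2) = -7, g(2.5) = -8.5.
Sum = Δx · [g(-0.5) + g(0) + g(0.5) + ...].
Sum = -14.

-14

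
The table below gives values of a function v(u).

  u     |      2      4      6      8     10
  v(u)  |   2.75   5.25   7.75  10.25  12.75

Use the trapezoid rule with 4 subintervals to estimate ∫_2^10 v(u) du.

62

Δu = 2.
T_4 = (2/2)·[2.75 + 2·5.25 + 2·7.75 + 2·10.25 + 12.75] = 62.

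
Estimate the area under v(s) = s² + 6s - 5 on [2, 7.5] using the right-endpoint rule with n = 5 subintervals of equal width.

Δs = (7.5 − 2)/5 = 1.1.
Right endpoints: 3.1, 4.2, 5.3, 6.4, 7.5.
v(3.1) = 23.21, v(4.2) = 37.84, v(5.3) = 54.89, v(6.4) = 74.36, v(7.5) = 96.25.
Sum = Δs · [v(3.1) + v(4.2) + v(5.3) + v(6.4) + v(7.5)].
Sum = 315.205.

315.205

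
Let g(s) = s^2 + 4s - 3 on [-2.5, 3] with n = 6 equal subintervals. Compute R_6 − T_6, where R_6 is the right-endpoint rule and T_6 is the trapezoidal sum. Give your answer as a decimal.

R_6 ≈ 15.3223380.
T_6 ≈ 3.9785880.
R_6 − T_6 = 11.34375.

11.34375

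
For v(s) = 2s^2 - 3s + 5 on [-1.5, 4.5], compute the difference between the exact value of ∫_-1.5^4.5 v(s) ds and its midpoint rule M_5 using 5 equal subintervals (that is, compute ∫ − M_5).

Exact integral: ∫_-1.5^4.5 v(s) ds = 66.
M_5 = 64.56.
Error = 66 − 64.56 = 1.44.

1.44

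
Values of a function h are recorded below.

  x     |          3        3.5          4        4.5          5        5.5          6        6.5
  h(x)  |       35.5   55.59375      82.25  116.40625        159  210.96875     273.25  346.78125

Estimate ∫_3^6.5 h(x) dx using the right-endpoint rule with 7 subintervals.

622.125

Δx = 0.5.
Sum = 0.5·[55.59375 + 82.25 + 116.40625 + 159 + 210.96875 + 273.25 + 346.78125] = 622.125.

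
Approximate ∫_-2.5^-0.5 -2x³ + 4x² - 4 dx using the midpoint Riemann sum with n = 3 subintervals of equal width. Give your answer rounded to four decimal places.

31.2037

Δx = (-0.5 − (-2.5))/3 = 2/3.
Midpoints: -13/6, -1.5, -5/6.
f(-13/6) = 3793/108, f(-1.5) = 11.75, f(-5/6) = -7/108.
Sum = Δx · [f(-13/6) + f(-1.5) + f(-5/6)].
Sum ≈ 31.2037.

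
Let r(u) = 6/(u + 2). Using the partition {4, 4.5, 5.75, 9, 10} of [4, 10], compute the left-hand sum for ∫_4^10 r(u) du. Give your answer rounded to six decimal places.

4.715430

Subinterval widths: 0.5, 1.25, 3.25, 1.
Left endpoints: 4, 4.5, 5.75, 9.
r(4) = 1, r(4.5) = 12/13, r(5.75) = 24/31, r(9) = 6/11.
Sum = Σ Δu_i · r(u_i).
Sum ≈ 4.715430.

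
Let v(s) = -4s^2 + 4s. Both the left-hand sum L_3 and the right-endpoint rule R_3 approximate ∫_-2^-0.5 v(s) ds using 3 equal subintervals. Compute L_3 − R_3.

L_3 = -23.5.
R_3 = -13.
L_3 − R_3 = -10.5.

-10.5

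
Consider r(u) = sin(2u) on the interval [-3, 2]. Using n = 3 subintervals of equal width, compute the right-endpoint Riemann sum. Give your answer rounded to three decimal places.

-0.993

Δu = (2 − (-3))/3 = 5/3.
Right endpoints: -4/3, 1/3, 2.
r(-4/3) ≈ -0.457, r(1/3) ≈ 0.618, r(2) ≈ -0.757.
Sum = Δu · [r(-4/3) + r(1/3) + r(2)].
Sum ≈ -0.993.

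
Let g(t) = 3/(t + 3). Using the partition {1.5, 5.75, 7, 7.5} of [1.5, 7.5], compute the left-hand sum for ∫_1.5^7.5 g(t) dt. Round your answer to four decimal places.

Subinterval widths: 4.25, 1.25, 0.5.
Left endpoints: 1.5, 5.75, 7.
g(1.5) = 2/3, g(5.75) = 12/35, g(7) = 0.3.
Sum = Σ Δt_i · g(t_i).
Sum ≈ 3.4119.

3.4119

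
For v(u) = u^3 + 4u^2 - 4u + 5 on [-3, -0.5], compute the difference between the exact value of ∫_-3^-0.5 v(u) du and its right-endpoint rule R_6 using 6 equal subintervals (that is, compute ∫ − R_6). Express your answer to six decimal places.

3.866464

Exact integral: ∫_-3^-0.5 v(u) du ≈ 45.59895833.
R_6 ≈ 41.73249421.
Error ≈ 45.59895833 − 41.73249421 ≈ 3.866464.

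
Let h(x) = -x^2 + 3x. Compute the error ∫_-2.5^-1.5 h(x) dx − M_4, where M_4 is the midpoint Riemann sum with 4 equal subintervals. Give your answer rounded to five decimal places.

Exact integral: ∫_-2.5^-1.5 h(x) dx ≈ -10.0833333.
M_4 = -10.078125.
Error ≈ -10.0833333 − (-10.078125) ≈ -0.00521.

-0.00521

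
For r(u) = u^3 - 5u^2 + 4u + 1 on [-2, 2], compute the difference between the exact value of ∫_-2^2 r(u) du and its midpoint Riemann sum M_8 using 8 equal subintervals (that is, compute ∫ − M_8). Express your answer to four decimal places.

-0.4167

Exact integral: ∫_-2^2 r(u) du ≈ -22.666667.
M_8 = -22.25.
Error ≈ -22.666667 − (-22.25) ≈ -0.4167.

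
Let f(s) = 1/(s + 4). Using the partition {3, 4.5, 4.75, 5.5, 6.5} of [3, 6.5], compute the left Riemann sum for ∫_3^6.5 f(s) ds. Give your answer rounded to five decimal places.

0.43467

Subinterval widths: 1.5, 0.25, 0.75, 1.
Left endpoints: 3, 4.5, 4.75, 5.5.
f(3) = 1/7, f(4.5) = 2/17, f(4.75) = 4/35, f(5.5) = 2/19.
Sum = Σ Δs_i · f(s_i).
Sum ≈ 0.43467.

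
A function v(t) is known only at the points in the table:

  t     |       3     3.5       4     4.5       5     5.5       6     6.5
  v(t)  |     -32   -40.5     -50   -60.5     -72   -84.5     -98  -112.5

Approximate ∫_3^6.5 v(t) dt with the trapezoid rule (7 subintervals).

-238.875

Δt = 0.5.
T_7 = (0.5/2)·[(-32) + 2·(-40.5) + 2·(-50) + 2·(-60.5) + 2·(-72) + 2·(-84.5) + 2·(-98) + (-112.5)] = -238.875.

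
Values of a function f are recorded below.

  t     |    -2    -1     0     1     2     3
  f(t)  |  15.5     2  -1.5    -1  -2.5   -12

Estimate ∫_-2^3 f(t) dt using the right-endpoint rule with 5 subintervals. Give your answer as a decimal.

-15

Δt = 1.
Sum = 1·[2 + (-1.5) + (-1) + (-2.5) + (-12)] = -15.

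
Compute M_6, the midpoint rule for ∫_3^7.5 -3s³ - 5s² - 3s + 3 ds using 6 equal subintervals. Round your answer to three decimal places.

-3016.775

Δs = (7.5 − 3)/6 = 0.75.
Midpoints: 3.375, 4.125, 4.875, 5.625, 6.375, 7.125.
f(3.375) = -91857/512, f(4.125) = -156171/512, f(4.875) = -244749/512, f(5.625) = -361479/512, f(6.375) = -510249/512, f(7.125) = -694947/512.
Sum = Δs · [f(3.375) + f(4.125) + f(4.875) + ...].
Sum ≈ -3016.775.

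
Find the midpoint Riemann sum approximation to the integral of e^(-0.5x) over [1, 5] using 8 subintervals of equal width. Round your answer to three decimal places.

Δx = (5 − 1)/8 = 0.5.
Midpoints: 1.25, 1.75, 2.25, 2.75, 3.25, 3.75, 4.25, 4.75.
f(1.25) ≈ 0.535, f(1.75) ≈ 0.417, f(2.25) ≈ 0.325, f(2.75) ≈ 0.253, f(3.25) ≈ 0.197, f(3.75) ≈ 0.153, f(4.25) ≈ 0.119, f(4.75) ≈ 0.093.
Sum = Δx · [f(1.25) + f(1.75) + f(2.25) + ...].
Sum ≈ 1.046.

1.046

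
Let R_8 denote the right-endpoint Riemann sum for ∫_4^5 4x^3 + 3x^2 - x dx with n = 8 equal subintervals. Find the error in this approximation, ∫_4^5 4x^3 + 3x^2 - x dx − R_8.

Exact integral: ∫_4^5 f(x) dx = 425.5.
R_8 = 442.5234375.
Error = 425.5 − 442.5234375 = -17.0234375.

-17.0234375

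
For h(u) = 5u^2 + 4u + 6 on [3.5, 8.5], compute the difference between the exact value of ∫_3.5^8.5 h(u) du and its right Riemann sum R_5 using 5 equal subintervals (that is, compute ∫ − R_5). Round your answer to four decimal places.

-164.1667

Exact integral: ∫_3.5^8.5 h(u) du ≈ 1102.083333.
R_5 = 1266.25.
Error ≈ 1102.083333 − 1266.25 ≈ -164.1667.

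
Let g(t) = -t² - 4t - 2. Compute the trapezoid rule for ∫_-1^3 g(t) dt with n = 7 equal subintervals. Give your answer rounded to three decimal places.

Δt = (3 − (-1))/7 = 4/7.
g(-1) = 1, g(-3/7) = -23/49, g(1/7) = -127/49, g(5/7) = -263/49, g(9/7) = -431/49, g(13/7) = -631/49, g(17/7) = -863/49, g(3) = -23.
T_7 = (Δt/2)·[g(t_0) + 2g(t_1) + ... + 2g(t_{6}) + g(t_7)].
Sum ≈ -33.551.

-33.551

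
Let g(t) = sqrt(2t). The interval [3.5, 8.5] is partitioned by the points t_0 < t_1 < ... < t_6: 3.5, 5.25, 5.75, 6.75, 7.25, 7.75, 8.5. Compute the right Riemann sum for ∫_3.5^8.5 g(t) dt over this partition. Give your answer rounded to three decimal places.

18.005

Subinterval widths: 1.75, 0.5, 1, 0.5, 0.5, 0.75.
Right endpoints: 5.25, 5.75, 6.75, 7.25, 7.75, 8.5.
g(5.25) ≈ 3.240, g(5.75) ≈ 3.391, g(6.75) ≈ 3.674, g(7.25) ≈ 3.808, g(7.75) ≈ 3.937, g(8.5) ≈ 4.123.
Sum = Σ Δt_i · g(t_i).
Sum ≈ 18.005.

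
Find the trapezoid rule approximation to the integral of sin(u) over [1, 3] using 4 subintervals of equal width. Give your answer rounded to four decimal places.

1.4983

Δu = (3 − 1)/4 = 0.5.
f(1) ≈ 0.8415, f(1.5) ≈ 0.9975, f(2) ≈ 0.9093, f(2.5) ≈ 0.5985, f(3) ≈ 0.1411.
T_4 = (Δu/2)·[f(u_0) + 2f(u_1) + 2f(u_2) + 2f(u_3) + f(u_4)].
Sum ≈ 1.4983.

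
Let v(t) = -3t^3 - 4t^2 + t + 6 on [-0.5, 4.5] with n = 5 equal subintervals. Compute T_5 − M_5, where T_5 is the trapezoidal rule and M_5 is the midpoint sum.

T_5 = -407.5.
M_5 = -380.
T_5 − M_5 = -27.5.

-27.5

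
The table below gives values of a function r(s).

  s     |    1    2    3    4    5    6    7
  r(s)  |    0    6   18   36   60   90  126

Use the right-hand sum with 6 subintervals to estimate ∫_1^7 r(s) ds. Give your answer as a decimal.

336

Δs = 1.
Sum = 1·[6 + 18 + 36 + 60 + 90 + 126] = 336.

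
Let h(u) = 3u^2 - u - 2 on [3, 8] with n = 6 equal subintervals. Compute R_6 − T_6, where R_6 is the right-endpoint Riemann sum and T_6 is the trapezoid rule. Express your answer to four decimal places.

66.6667

R_6 ≈ 515.902778.
T_6 ≈ 449.236111.
R_6 − T_6 ≈ 66.6667.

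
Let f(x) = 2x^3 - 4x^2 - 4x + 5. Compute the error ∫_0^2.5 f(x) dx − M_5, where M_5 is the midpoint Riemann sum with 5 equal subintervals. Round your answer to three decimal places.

0.182

Exact integral: ∫_0^2.5 f(x) dx ≈ -1.30208.
M_5 = -1.484375.
Error ≈ -1.30208 − (-1.484375) ≈ 0.182.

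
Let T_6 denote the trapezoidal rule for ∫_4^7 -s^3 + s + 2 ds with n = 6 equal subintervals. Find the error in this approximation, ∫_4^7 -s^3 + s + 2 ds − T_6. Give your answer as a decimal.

2.0625

Exact integral: ∫_4^7 f(s) ds = -513.75.
T_6 = -515.8125.
Error = -513.75 − (-515.8125) = 2.0625.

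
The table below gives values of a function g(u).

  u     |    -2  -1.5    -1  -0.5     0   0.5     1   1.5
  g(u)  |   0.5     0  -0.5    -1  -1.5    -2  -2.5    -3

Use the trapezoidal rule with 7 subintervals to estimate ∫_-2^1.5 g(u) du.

Δu = 0.5.
T_7 = (0.5/2)·[0.5 + 2·0 + 2·(-0.5) + 2·(-1) + 2·(-1.5) + 2·(-2) + 2·(-2.5) + (-3)] = -4.375.

-4.375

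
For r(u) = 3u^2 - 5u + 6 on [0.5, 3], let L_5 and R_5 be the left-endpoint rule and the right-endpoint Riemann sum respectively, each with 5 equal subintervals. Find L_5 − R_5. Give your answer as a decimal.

L_5 = 16.875.
R_5 = 23.75.
L_5 − R_5 = -6.875.

-6.875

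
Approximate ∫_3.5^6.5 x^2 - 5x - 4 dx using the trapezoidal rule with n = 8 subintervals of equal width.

Δx = (6.5 − 3.5)/8 = 0.375.
f(3.5) = -9.25, f(3.875) = -8.359375, f(4.25) = -7.1875, f(4.625) = -5.734375, f(5) = -4, f(5.375) = -1.984375, f(5.75) = 0.3125, f(6.125) = 2.890625, f(6.5) = 5.75.
T_8 = (Δx/2)·[f(x_0) + 2f(x_1) + ... + 2f(x_{7}) + f(x_8)].
Sum = -9.6796875.

-9.6796875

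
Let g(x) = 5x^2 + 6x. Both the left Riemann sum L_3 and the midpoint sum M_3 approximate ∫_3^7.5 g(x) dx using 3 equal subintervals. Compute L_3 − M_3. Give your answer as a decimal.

L_3 = 610.875.
M_3 = 795.65625.
L_3 − M_3 = -184.78125.

-184.78125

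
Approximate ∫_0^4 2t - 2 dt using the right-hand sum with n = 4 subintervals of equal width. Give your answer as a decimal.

12

Δt = (4 − 0)/4 = 1.
Right endpoints: 1, 2, 3, 4.
f(1) = 0, f(2) = 2, f(3) = 4, f(4) = 6.
Sum = Δt · [f(1) + f(2) + f(3) + f(4)].
Sum = 12.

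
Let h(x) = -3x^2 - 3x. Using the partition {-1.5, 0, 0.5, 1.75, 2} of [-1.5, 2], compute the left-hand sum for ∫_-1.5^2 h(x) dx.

Subinterval widths: 1.5, 0.5, 1.25, 0.25.
Left endpoints: -1.5, 0, 0.5, 1.75.
h(-1.5) = -2.25, h(0) = 0, h(0.5) = -2.25, h(1.75) = -14.4375.
Sum = Σ Δx_i · h(x_i).
Sum = -9.796875.

-9.796875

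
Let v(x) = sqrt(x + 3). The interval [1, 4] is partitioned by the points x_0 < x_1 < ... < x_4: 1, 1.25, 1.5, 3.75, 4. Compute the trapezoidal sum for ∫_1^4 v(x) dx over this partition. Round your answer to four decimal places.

Subinterval widths: 0.25, 0.25, 2.25, 0.25.
v(1) ≈ 2.0000, v(1.25) ≈ 2.0616, v(1.5) ≈ 2.1213, v(3.75) ≈ 2.5981, v(4) ≈ 2.6458.
On each subinterval the trapezoid contributes (Δx_i/2)·[v(x_{i-1}) + v(x_i)].
Sum ≈ 6.9954.

6.9954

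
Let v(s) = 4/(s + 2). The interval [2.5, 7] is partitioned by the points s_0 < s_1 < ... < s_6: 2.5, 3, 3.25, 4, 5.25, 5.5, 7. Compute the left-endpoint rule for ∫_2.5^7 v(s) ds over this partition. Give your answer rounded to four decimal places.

2.9871

Subinterval widths: 0.5, 0.25, 0.75, 1.25, 0.25, 1.5.
Left endpoints: 2.5, 3, 3.25, 4, 5.25, 5.5.
v(2.5) = 8/9, v(3) = 0.8, v(3.25) = 16/21, v(4) = 2/3, v(5.25) = 16/29, v(5.5) = 8/15.
Sum = Σ Δs_i · v(s_i).
Sum ≈ 2.9871.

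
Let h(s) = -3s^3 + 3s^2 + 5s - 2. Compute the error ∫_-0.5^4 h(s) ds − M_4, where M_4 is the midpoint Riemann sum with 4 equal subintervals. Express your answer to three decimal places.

-6.051

Exact integral: ∫_-0.5^4 h(s) ds = -97.453125.
M_4 ≈ -91.40186.
Error ≈ -97.453125 − (-91.40186) ≈ -6.051.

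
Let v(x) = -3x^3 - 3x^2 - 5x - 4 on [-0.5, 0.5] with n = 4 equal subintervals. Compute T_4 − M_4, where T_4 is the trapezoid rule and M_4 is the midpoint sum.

-0.046875

T_4 = -4.28125.
M_4 = -4.234375.
T_4 − M_4 = -0.046875.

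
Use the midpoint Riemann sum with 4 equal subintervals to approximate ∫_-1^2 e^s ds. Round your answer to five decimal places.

Δs = (2 − (-1))/4 = 0.75.
Midpoints: -0.625, 0.125, 0.875, 1.625.
f(-0.625) ≈ 0.53526, f(0.125) ≈ 1.13315, f(0.875) ≈ 2.39888, f(1.625) ≈ 5.07842.
Sum = Δs · [f(-0.625) + f(0.125) + f(0.875) + f(1.625)].
Sum ≈ 6.85928.

6.85928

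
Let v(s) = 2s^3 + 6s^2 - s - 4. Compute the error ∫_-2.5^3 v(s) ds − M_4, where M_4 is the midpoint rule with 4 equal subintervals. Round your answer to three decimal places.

Exact integral: ∫_-2.5^3 v(s) ds = 82.84375.
M_4 ≈ 76.34473.
Error ≈ 82.84375 − 76.34473 ≈ 6.499.

6.499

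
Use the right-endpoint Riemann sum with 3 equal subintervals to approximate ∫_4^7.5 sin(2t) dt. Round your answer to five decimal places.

Δt = (7.5 − 4)/3 = 7/6.
Right endpoints: 31/6, 19/3, 7.5.
f(31/6) ≈ -0.78862, f(19/3) ≈ 0.10013, f(7.5) ≈ 0.65029.
Sum = Δt · [f(31/6) + f(19/3) + f(7.5)].
Sum ≈ -0.04457.

-0.04457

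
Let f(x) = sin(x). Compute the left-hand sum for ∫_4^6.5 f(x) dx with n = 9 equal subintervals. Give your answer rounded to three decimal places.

Δx = (6.5 − 4)/9 = 5/18.
Left endpoints: 4, 77/18, 41/9, 29/6, 46/9, 97/18, 17/3, 107/18, 56/9.
f(4) ≈ -0.757, f(77/18) ≈ -0.907, f(41/9) ≈ -0.988, f(29/6) ≈ -0.993, f(46/9) ≈ -0.922, f(97/18) ≈ -0.780, f(17/3) ≈ -0.578, f(107/18) ≈ -0.332, f(56/9) ≈ -0.061.
Sum = Δx · [f(4) + f(77/18) + f(41/9) + ...].
Sum ≈ -1.755.

-1.755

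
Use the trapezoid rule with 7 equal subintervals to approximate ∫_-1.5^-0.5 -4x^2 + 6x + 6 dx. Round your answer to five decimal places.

Δx = (-0.5 − (-1.5))/7 = 1/7.
f(-1.5) = -12, f(-19/14) = -466/49, f(-17/14) = -352/49, f(-15/14) = -246/49, f(-13/14) = -148/49, f(-11/14) = -58/49, f(-9/14) = 24/49, f(-0.5) = 2.
T_7 = (Δx/2)·[f(x_0) + 2f(x_1) + ... + 2f(x_{6}) + f(x_7)].
Sum ≈ -4.34694.

-4.34694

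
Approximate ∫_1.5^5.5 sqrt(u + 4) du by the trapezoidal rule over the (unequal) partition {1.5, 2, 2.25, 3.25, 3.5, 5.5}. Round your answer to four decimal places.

Subinterval widths: 0.5, 0.25, 1, 0.25, 2.
f(1.5) ≈ 2.3452, f(2) ≈ 2.4495, f(2.25) ≈ 2.5000, f(3.25) ≈ 2.6926, f(3.5) ≈ 2.7386, f(5.5) ≈ 3.0822.
On each subinterval the trapezoid contributes (Δu_i/2)·[f(u_{i-1}) + f(u_i)].
Sum ≈ 10.9134.

10.9134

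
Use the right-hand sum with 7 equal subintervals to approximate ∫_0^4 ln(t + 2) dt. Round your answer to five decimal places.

5.66912

Δt = (4 − 0)/7 = 4/7.
Right endpoints: 4/7, 8/7, 12/7, 16/7, 20/7, 24/7, 4.
f(4/7) ≈ 0.94446, f(8/7) ≈ 1.14513, f(12/7) ≈ 1.31219, f(16/7) ≈ 1.45529, f(20/7) ≈ 1.58045, f(24/7) ≈ 1.69168, f(4) ≈ 1.79176.
Sum = Δt · [f(4/7) + f(8/7) + f(12/7) + ...].
Sum ≈ 5.66912.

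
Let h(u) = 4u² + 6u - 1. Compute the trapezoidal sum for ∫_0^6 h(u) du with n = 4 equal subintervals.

399

Δu = (6 − 0)/4 = 1.5.
h(0) = -1, h(1.5) = 17, h(3) = 53, h(4.5) = 107, h(6) = 179.
T_4 = (Δu/2)·[h(u_0) + 2h(u_1) + 2h(u_2) + 2h(u_3) + h(u_4)].
Sum = 399.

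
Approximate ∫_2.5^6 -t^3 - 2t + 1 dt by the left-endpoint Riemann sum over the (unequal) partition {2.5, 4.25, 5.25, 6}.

-234.26171875

Subinterval widths: 1.75, 1, 0.75.
Left endpoints: 2.5, 4.25, 5.25.
f(2.5) = -19.625, f(4.25) = -84.265625, f(5.25) = -154.203125.
Sum = Σ Δt_i · f(t_i).
Sum = -234.26171875.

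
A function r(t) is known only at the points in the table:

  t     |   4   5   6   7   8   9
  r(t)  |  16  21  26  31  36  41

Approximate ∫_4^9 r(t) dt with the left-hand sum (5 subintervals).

Δt = 1.
Sum = 1·[16 + 21 + 26 + 31 + 36] = 130.

130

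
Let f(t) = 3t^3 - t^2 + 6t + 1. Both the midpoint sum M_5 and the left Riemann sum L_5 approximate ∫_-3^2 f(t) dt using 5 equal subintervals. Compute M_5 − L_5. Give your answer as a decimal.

76.875

M_5 = -68.125.
L_5 = -145.
M_5 − L_5 = 76.875.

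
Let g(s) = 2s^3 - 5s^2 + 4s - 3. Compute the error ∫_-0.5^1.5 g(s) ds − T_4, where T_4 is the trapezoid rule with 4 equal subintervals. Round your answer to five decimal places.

0.16667

Exact integral: ∫_-0.5^1.5 g(s) ds ≈ -5.3333333.
T_4 = -5.5.
Error ≈ -5.3333333 − (-5.5) ≈ 0.16667.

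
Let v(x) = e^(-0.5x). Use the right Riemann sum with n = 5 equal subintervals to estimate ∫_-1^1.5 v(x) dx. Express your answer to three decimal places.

2.071

Δx = (1.5 − (-1))/5 = 0.5.
Right endpoints: -0.5, 0, 0.5, 1, 1.5.
v(-0.5) ≈ 1.284, v(0) ≈ 1.000, v(0.5) ≈ 0.779, v(1) ≈ 0.607, v(1.5) ≈ 0.472.
Sum = Δx · [v(-0.5) + v(0) + v(0.5) + v(1) + v(1.5)].
Sum ≈ 2.071.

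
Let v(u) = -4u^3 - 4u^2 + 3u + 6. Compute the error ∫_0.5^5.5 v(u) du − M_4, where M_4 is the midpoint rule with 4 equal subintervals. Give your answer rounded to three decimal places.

Exact integral: ∫_0.5^5.5 v(u) du ≈ -1061.66667.
M_4 = -1035.625.
Error ≈ -1061.66667 − (-1035.625) ≈ -26.042.

-26.042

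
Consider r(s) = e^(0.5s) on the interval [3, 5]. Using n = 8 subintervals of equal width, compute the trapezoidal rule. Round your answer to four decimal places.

Δs = (5 − 3)/8 = 0.25.
r(3) ≈ 4.4817, r(3.25) ≈ 5.0784, r(3.5) ≈ 5.7546, r(3.75) ≈ 6.5208, r(4) ≈ 7.3891, r(4.25) ≈ 8.3729, r(4.5) ≈ 9.4877, r(4.75) ≈ 10.7510, r(5) ≈ 12.1825.
T_8 = (Δs/2)·[r(s_0) + 2r(s_1) + ... + 2r(s_{7}) + r(s_8)].
Sum ≈ 15.4217.

15.4217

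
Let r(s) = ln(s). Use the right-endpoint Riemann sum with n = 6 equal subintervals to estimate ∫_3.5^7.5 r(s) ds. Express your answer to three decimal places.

Δs = (7.5 − 3.5)/6 = 2/3.
Right endpoints: 25/6, 29/6, 5.5, 37/6, 41/6, 7.5.
r(25/6) ≈ 1.427, r(29/6) ≈ 1.576, r(5.5) ≈ 1.705, r(37/6) ≈ 1.819, r(41/6) ≈ 1.922, r(7.5) ≈ 2.015.
Sum = Δs · [r(25/6) + r(29/6) + r(5.5) + ...].
Sum ≈ 6.976.

6.976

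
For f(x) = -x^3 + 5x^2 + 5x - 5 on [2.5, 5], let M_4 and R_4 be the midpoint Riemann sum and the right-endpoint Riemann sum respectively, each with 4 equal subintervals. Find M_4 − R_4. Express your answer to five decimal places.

M_4 ≈ 70.6909180.
R_4 ≈ 68.1884766.
M_4 − R_4 ≈ 2.50244.

2.50244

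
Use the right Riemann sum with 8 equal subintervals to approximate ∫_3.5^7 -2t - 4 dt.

-52.28125

Δt = (7 − 3.5)/8 = 0.4375.
Right endpoints: 3.9375, 4.375, 4.8125, 5.25, 5.6875, 6.125, 6.5625, 7.
f(3.9375) = -11.875, f(4.375) = -12.75, f(4.8125) = -13.625, f(5.25) = -14.5, f(5.6875) = -15.375, f(6.125) = -16.25, f(6.5625) = -17.125, f(7) = -18.
Sum = Δt · [f(3.9375) + f(4.375) + f(4.8125) + ...].
Sum = -52.28125.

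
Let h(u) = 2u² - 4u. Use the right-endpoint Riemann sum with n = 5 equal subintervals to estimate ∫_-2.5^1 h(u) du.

Δu = (1 − (-2.5))/5 = 0.7.
Right endpoints: -1.8, -1.1, -0.4, 0.3, 1.
h(-1.8) = 13.68, h(-1.1) = 6.82, h(-0.4) = 1.92, h(0.3) = -1.02, h(1) = -2.
Sum = Δu · [h(-1.8) + h(-1.1) + h(-0.4) + h(0.3) + h(1)].
Sum = 13.58.

13.58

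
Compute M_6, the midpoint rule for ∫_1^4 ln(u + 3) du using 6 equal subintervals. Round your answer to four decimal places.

5.0773

Δu = (4 − 1)/6 = 0.5.
Midpoints: 1.25, 1.75, 2.25, 2.75, 3.25, 3.75.
f(1.25) ≈ 1.4469, f(1.75) ≈ 1.5581, f(2.25) ≈ 1.6582, f(2.75) ≈ 1.7492, f(3.25) ≈ 1.8326, f(3.75) ≈ 1.9095.
Sum = Δu · [f(1.25) + f(1.75) + f(2.25) + ...].
Sum ≈ 5.0773.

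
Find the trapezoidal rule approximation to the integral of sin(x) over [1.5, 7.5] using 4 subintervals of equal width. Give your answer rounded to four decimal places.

Δx = (7.5 − 1.5)/4 = 1.5.
f(1.5) ≈ 0.9975, f(3) ≈ 0.1411, f(4.5) ≈ -0.9775, f(6) ≈ -0.2794, f(7.5) ≈ 0.9380.
T_4 = (Δx/2)·[f(x_0) + 2f(x_1) + 2f(x_2) + 2f(x_3) + f(x_4)].
Sum ≈ -0.2221.

-0.2221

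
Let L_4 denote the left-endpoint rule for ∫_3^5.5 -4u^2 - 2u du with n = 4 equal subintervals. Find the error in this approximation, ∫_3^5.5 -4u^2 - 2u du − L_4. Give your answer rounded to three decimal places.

-27.474

Exact integral: ∫_3^5.5 f(u) du ≈ -207.08333.
L_4 = -179.609375.
Error ≈ -207.08333 − (-179.609375) ≈ -27.474.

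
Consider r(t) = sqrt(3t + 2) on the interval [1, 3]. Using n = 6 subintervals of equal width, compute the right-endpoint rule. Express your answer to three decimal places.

Δt = (3 − 1)/6 = 1/3.
Right endpoints: 4/3, 5/3, 2, 7/3, 8/3, 3.
r(4/3) ≈ 2.449, r(5/3) ≈ 2.646, r(2) ≈ 2.828, r(7/3) ≈ 3.000, r(8/3) ≈ 3.162, r(3) ≈ 3.317.
Sum = Δt · [r(4/3) + r(5/3) + r(2) + ...].
Sum ≈ 5.801.

5.801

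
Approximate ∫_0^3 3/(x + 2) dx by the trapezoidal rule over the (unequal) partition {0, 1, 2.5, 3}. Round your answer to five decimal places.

Subinterval widths: 1, 1.5, 0.5.
f(0) = 1.5, f(1) = 1, f(2.5) = 2/3, f(3) = 0.6.
On each subinterval the trapezoid contributes (Δx_i/2)·[f(x_{i-1}) + f(x_i)].
Sum ≈ 2.81667.

2.81667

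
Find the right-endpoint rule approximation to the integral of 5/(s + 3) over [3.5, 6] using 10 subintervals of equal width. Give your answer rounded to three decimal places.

Δs = (6 − 3.5)/10 = 0.25.
Right endpoints: 3.75, 4, 4.25, 4.5, 4.75, 5, 5.25, 5.5, 5.75, 6.
f(3.75) = 20/27, f(4) = 5/7, f(4.25) = 20/29, f(4.5) = 2/3, f(4.75) = 20/31, f(5) = 0.625, f(5.25) = 20/33, f(5.5) = 10/17, f(5.75) = 4/7, f(6) = 5/9.
Sum = Δs · [f(3.75) + f(4) + f(4.25) + ...].
Sum ≈ 1.601.

1.601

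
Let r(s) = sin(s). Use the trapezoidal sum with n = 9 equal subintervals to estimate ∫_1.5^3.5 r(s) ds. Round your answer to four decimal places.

Δs = (3.5 − 1.5)/9 = 2/9.
r(1.5) ≈ 0.9975, r(31/18) ≈ 0.9886, r(35/18) ≈ 0.9310, r(13/6) ≈ 0.8277, r(43/18) ≈ 0.6836, r(47/18) ≈ 0.5059, r(17/6) ≈ 0.3034, r(55/18) ≈ 0.0859, r(59/18) ≈ -0.1358, r(3.5) ≈ -0.3508.
T_9 = (Δs/2)·[r(s_0) + 2r(s_1) + ... + 2r(s_{8}) + r(s_9)].
Sum ≈ 1.0030.

1.0030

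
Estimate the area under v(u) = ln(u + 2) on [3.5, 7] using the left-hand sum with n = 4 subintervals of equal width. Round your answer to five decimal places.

6.67894

Δu = (7 − 3.5)/4 = 0.875.
Left endpoints: 3.5, 4.375, 5.25, 6.125.
v(3.5) ≈ 1.70475, v(4.375) ≈ 1.85238, v(5.25) ≈ 1.98100, v(6.125) ≈ 2.09495.
Sum = Δu · [v(3.5) + v(4.375) + v(5.25) + v(6.125)].
Sum ≈ 6.67894.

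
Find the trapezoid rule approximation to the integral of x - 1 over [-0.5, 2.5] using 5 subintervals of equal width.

0

Δx = (2.5 − (-0.5))/5 = 0.6.
f(-0.5) = -1.5, f(0.1) = -0.9, f(0.7) = -0.3, f(1.3) = 0.3, f(1.9) = 0.9, f(2.5) = 1.5.
T_5 = (Δx/2)·[f(x_0) + 2f(x_1) + ... + 2f(x_{4}) + f(x_5)].
Sum = 0.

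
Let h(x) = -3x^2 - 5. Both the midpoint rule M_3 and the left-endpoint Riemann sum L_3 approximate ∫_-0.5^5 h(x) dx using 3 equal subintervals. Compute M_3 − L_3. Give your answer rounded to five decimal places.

M_3 ≈ -148.0034722.
L_3 ≈ -93.8055556.
M_3 − L_3 ≈ -54.19792.

-54.19792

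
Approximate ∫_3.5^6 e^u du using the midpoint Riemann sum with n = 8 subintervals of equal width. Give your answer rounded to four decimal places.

Δu = (6 − 3.5)/8 = 0.3125.
Midpoints: 3.65625, 3.96875, 4.28125, 4.59375, 4.90625, 5.21875, 5.53125, 5.84375.
f(3.65625) ≈ 38.7159, f(3.96875) ≈ 52.9183, f(4.28125) ≈ 72.3308, f(4.59375) ≈ 98.8645, f(4.90625) ≈ 135.1317, f(5.21875) ≈ 184.7032, f(5.53125) ≈ 252.4593, f(5.84375) ≈ 345.0709.
Sum = Δu · [f(3.65625) + f(3.96875) + f(4.28125) + ...].
Sum ≈ 368.8108.

368.8108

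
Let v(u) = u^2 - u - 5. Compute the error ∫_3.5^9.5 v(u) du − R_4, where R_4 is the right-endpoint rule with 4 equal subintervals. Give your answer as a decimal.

Exact integral: ∫_3.5^9.5 v(u) du = 202.5.
R_4 = 258.75.
Error = 202.5 − 258.75 = -56.25.

-56.25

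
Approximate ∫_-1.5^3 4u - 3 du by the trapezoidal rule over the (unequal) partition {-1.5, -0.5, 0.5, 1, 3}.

Subinterval widths: 1, 1, 0.5, 2.
f(-1.5) = -9, f(-0.5) = -5, f(0.5) = -1, f(1) = 1, f(3) = 9.
On each subinterval the trapezoid contributes (Δu_i/2)·[f(u_{i-1}) + f(u_i)].
Sum = 0.

0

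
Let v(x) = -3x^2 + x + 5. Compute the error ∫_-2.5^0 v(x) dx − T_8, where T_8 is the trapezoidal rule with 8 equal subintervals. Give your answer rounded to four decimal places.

0.1221

Exact integral: ∫_-2.5^0 v(x) dx = -6.25.
T_8 ≈ -6.372070.
Error ≈ -6.25 − (-6.372070) ≈ 0.1221.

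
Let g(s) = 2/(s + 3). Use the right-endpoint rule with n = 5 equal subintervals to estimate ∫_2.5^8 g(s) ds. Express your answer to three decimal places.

Δs = (8 − 2.5)/5 = 1.1.
Right endpoints: 3.6, 4.7, 5.8, 6.9, 8.
g(3.6) = 10/33, g(4.7) = 20/77, g(5.8) = 5/22, g(6.9) = 20/99, g(8) = 2/11.
Sum = Δs · [g(3.6) + g(4.7) + g(5.8) + g(6.9) + g(8)].
Sum ≈ 1.291.

1.291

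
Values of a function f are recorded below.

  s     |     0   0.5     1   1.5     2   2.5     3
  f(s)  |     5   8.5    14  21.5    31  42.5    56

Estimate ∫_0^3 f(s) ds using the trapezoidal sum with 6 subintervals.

Δs = 0.5.
T_6 = (0.5/2)·[5 + 2·8.5 + 2·14 + 2·21.5 + 2·31 + 2·42.5 + 56] = 74.

74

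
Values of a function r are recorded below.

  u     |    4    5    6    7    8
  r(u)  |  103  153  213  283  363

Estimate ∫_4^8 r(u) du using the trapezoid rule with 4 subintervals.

882

Δu = 1.
T_4 = (1/2)·[103 + 2·153 + 2·213 + 2·283 + 363] = 882.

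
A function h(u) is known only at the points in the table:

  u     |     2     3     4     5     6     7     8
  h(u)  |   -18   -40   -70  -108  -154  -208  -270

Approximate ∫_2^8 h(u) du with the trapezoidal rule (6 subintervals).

-724

Δu = 1.
T_6 = (1/2)·[(-18) + 2·(-40) + 2·(-70) + 2·(-108) + 2·(-154) + 2·(-208) + (-270)] = -724.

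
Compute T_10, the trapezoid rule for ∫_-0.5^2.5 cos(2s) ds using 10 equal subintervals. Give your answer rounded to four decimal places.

Δs = (2.5 − (-0.5))/10 = 0.3.
f(-0.5) ≈ 0.5403, f(-0.2) ≈ 0.9211, f(0.1) ≈ 0.9801, f(0.4) ≈ 0.6967, f(0.7) ≈ 0.1700, f(1) ≈ -0.4161, f(1.3) ≈ -0.8569, f(1.6) ≈ -0.9983, f(1.9) ≈ -0.7910, f(2.2) ≈ -0.3073, f(2.5) ≈ 0.2837.
T_10 = (Δs/2)·[f(s_0) + 2f(s_1) + ... + 2f(s_{9}) + f(s_10)].
Sum ≈ -0.0570.

-0.0570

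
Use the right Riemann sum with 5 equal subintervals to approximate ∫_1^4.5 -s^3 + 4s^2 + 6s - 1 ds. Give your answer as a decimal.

73.6925

Δs = (4.5 − 1)/5 = 0.7.
Right endpoints: 1.7, 2.4, 3.1, 3.8, 4.5.
f(1.7) = 15.847, f(2.4) = 22.616, f(3.1) = 26.249, f(3.8) = 24.688, f(4.5) = 15.875.
Sum = Δs · [f(1.7) + f(2.4) + f(3.1) + f(3.8) + f(4.5)].
Sum = 73.6925.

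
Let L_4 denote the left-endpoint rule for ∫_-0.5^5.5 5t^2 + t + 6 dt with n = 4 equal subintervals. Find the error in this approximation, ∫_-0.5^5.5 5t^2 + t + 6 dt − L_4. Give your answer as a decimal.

Exact integral: ∫_-0.5^5.5 f(t) dt = 328.5.
L_4 = 222.75.
Error = 328.5 − 222.75 = 105.75.

105.75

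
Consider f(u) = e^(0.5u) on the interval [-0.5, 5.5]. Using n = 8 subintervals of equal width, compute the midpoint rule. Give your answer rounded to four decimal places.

Δu = (5.5 − (-0.5))/8 = 0.75.
Midpoints: -0.125, 0.625, 1.375, 2.125, 2.875, 3.625, 4.375, 5.125.
f(-0.125) ≈ 0.9394, f(0.625) ≈ 1.3668, f(1.375) ≈ 1.9887, f(2.125) ≈ 2.8936, f(2.875) ≈ 4.2102, f(3.625) ≈ 6.1257, f(4.375) ≈ 8.9129, f(5.125) ≈ 12.9682.
Sum = Δu · [f(-0.125) + f(0.625) + f(1.375) + ...].
Sum ≈ 29.5542.

29.5542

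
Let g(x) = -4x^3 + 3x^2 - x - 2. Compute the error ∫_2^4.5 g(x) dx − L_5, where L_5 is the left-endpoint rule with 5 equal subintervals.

Exact integral: ∫_2^4.5 g(x) dx = -324.0625.
L_5 = -256.25.
Error = -324.0625 − (-256.25) = -67.8125.

-67.8125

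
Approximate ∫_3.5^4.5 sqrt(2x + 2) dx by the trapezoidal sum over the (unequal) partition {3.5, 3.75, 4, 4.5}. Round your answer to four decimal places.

Subinterval widths: 0.25, 0.25, 0.5.
f(3.5) ≈ 3.0000, f(3.75) ≈ 3.0822, f(4) ≈ 3.1623, f(4.5) ≈ 3.3166.
On each subinterval the trapezoid contributes (Δx_i/2)·[f(x_{i-1}) + f(x_i)].
Sum ≈ 3.1606.

3.1606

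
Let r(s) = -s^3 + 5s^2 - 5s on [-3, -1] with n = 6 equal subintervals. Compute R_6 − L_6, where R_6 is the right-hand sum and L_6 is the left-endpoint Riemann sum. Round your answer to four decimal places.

R_6 ≈ 71.074074.
L_6 ≈ 96.407407.
R_6 − L_6 ≈ -25.3333.

-25.3333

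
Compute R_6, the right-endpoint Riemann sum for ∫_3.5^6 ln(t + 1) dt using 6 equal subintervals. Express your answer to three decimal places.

Δt = (6 − 3.5)/6 = 5/12.
Right endpoints: 47/12, 13/3, 4.75, 31/6, 67/12, 6.
f(47/12) ≈ 1.593, f(13/3) ≈ 1.674, f(4.75) ≈ 1.749, f(31/6) ≈ 1.819, f(67/12) ≈ 1.885, f(6) ≈ 1.946.
Sum = Δt · [f(47/12) + f(13/3) + f(4.75) + ...].
Sum ≈ 4.444.

4.444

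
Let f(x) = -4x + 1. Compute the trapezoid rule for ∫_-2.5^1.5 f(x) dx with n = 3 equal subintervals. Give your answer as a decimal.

12

Δx = (1.5 − (-2.5))/3 = 4/3.
f(-2.5) = 11, f(-7/6) = 17/3, f(1/6) = 1/3, f(1.5) = -5.
T_3 = (Δx/2)·[f(x_0) + 2f(x_1) + 2f(x_2) + f(x_3)].
Sum = 12.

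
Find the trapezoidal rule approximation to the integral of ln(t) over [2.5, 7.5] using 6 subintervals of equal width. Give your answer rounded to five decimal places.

7.80569

Δt = (7.5 − 2.5)/6 = 5/6.
f(2.5) ≈ 0.91629, f(10/3) ≈ 1.20397, f(25/6) ≈ 1.42712, f(5) ≈ 1.60944, f(35/6) ≈ 1.76359, f(20/3) ≈ 1.89712, f(7.5) ≈ 2.01490.
T_6 = (Δt/2)·[f(t_0) + 2f(t_1) + ... + 2f(t_{5}) + f(t_6)].
Sum ≈ 7.80569.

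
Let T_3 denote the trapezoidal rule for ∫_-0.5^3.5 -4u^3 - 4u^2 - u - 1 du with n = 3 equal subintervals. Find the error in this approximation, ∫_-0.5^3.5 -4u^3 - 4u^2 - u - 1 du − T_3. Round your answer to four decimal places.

Exact integral: ∫_-0.5^3.5 f(u) du ≈ -217.333333.
T_3 ≈ -243.407407.
Error ≈ -217.333333 − (-243.407407) ≈ 26.0741.

26.0741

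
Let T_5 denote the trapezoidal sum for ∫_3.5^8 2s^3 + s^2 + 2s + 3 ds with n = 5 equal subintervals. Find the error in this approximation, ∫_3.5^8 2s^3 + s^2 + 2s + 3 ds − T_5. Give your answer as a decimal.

Exact integral: ∫_3.5^8 f(s) ds = 2194.59375.
T_5 = 2216.16.
Error = 2194.59375 − 2216.16 = -21.56625.

-21.56625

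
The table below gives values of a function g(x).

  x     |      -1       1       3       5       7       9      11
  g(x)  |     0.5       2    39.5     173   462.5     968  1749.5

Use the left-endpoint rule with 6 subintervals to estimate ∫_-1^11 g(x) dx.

3291

Δx = 2.
Sum = 2·[0.5 + 2 + 39.5 + 173 + 462.5 + 968] = 3291.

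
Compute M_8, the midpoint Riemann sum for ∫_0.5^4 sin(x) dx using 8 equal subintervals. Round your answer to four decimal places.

1.5435

Δx = (4 − 0.5)/8 = 0.4375.
Midpoints: 0.71875, 1.15625, 1.59375, 2.03125, 2.46875, 2.90625, 3.34375, 3.78125.
f(0.71875) ≈ 0.6584, f(1.15625) ≈ 0.9153, f(1.59375) ≈ 0.9997, f(2.03125) ≈ 0.8959, f(2.46875) ≈ 0.6232, f(2.90625) ≈ 0.2332, f(3.34375) ≈ -0.2008, f(3.78125) ≈ -0.5969.
Sum = Δx · [f(0.71875) + f(1.15625) + f(1.59375) + ...].
Sum ≈ 1.5435.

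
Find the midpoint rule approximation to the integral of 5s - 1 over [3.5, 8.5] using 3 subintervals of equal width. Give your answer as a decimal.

145

Δs = (8.5 − 3.5)/3 = 5/3.
Midpoints: 13/3, 6, 23/3.
f(13/3) = 62/3, f(6) = 29, f(23/3) = 112/3.
Sum = Δs · [f(13/3) + f(6) + f(23/3)].
Sum = 145.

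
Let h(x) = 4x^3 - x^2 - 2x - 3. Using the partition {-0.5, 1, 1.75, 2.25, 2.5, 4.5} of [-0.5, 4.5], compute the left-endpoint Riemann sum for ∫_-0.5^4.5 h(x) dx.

105.0625

Subinterval widths: 1.5, 0.75, 0.5, 0.25, 2.
Left endpoints: -0.5, 1, 1.75, 2.25, 2.5.
h(-0.5) = -2.75, h(1) = -2, h(1.75) = 11.875, h(2.25) = 33, h(2.5) = 48.25.
Sum = Σ Δx_i · h(x_i).
Sum = 105.0625.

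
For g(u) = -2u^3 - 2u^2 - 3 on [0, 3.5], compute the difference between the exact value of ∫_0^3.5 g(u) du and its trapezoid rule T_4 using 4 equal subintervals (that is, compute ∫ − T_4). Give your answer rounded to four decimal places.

Exact integral: ∫_0^3.5 g(u) du ≈ -114.114583.
T_4 ≈ -119.697266.
Error ≈ -114.114583 − (-119.697266) ≈ 5.5827.

5.5827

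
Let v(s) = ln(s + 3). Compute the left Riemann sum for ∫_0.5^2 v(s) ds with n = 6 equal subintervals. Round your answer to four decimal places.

Δs = (2 − 0.5)/6 = 0.25.
Left endpoints: 0.5, 0.75, 1, 1.25, 1.5, 1.75.
v(0.5) ≈ 1.2528, v(0.75) ≈ 1.3218, v(1) ≈ 1.3863, v(1.25) ≈ 1.4469, v(1.5) ≈ 1.5041, v(1.75) ≈ 1.5581.
Sum = Δs · [v(0.5) + v(0.75) + v(1) + ...].
Sum ≈ 2.1175.

2.1175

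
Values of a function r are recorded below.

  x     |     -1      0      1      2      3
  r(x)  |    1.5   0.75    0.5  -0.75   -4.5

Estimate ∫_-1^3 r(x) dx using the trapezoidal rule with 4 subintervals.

-1

Δx = 1.
T_4 = (1/2)·[1.5 + 2·0.75 + 2·0.5 + 2·(-0.75) + (-4.5)] = -1.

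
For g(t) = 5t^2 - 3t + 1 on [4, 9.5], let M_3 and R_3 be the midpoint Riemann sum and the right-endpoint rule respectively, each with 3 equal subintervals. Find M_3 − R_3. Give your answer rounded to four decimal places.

-348.2951

M_3 ≈ 1208.714120.
R_3 ≈ 1557.009259.
M_3 − R_3 ≈ -348.2951.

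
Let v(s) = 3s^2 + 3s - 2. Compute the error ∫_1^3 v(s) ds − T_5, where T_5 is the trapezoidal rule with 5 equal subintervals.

-0.16

Exact integral: ∫_1^3 v(s) ds = 34.
T_5 = 34.16.
Error = 34 − 34.16 = -0.16.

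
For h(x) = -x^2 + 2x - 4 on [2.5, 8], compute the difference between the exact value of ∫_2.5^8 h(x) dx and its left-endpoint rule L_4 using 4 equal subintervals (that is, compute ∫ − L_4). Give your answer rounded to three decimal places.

Exact integral: ∫_2.5^8 h(x) dx ≈ -129.70833.
L_4 = -99.30078125.
Error ≈ -129.70833 − (-99.30078125) ≈ -30.408.

-30.408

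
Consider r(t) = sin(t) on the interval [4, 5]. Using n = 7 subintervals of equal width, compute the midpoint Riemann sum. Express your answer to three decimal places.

-0.938

Δt = (5 − 4)/7 = 1/7.
Midpoints: 57/14, 59/14, 61/14, 4.5, 65/14, 67/14, 69/14.
r(57/14) ≈ -0.802, r(59/14) ≈ -0.878, r(61/14) ≈ -0.938, r(4.5) ≈ -0.978, r(65/14) ≈ -0.998, r(67/14) ≈ -0.997, r(69/14) ≈ -0.977.
Sum = Δt · [r(57/14) + r(59/14) + r(61/14) + ...].
Sum ≈ -0.938.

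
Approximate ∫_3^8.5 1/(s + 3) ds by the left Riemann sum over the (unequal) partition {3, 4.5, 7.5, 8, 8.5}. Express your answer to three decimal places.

0.743

Subinterval widths: 1.5, 3, 0.5, 0.5.
Left endpoints: 3, 4.5, 7.5, 8.
f(3) = 1/6, f(4.5) = 2/15, f(7.5) = 2/21, f(8) = 1/11.
Sum = Σ Δs_i · f(s_i).
Sum ≈ 0.743.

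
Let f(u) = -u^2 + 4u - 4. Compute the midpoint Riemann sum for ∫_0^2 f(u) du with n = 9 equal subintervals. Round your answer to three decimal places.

-2.658

Δu = (2 − 0)/9 = 2/9.
Midpoints: 1/9, 1/3, 5/9, 7/9, 1, 11/9, 13/9, 5/3, 17/9.
f(1/9) = -289/81, f(1/3) = -25/9, f(5/9) = -169/81, f(7/9) = -121/81, f(1) = -1, f(11/9) = -49/81, f(13/9) = -25/81, f(5/3) = -1/9, f(17/9) = -1/81.
Sum = Δu · [f(1/9) + f(1/3) + f(5/9) + ...].
Sum ≈ -2.658.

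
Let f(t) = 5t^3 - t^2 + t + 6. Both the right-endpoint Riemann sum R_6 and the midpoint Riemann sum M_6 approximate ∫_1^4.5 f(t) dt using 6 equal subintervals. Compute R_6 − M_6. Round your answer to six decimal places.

138.822700

R_6 ≈ 646.73943866.
M_6 ≈ 507.91673900.
R_6 − M_6 ≈ 138.822700.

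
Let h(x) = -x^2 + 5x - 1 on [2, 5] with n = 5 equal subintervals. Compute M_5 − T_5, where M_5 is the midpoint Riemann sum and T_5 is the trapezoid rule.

0.27

M_5 = 10.59.
T_5 = 10.32.
M_5 − T_5 = 0.27.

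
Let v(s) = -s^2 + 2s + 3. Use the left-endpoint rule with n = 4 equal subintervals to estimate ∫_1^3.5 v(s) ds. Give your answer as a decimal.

Δs = (3.5 − 1)/4 = 0.625.
Left endpoints: 1, 1.625, 2.25, 2.875.
v(1) = 4, v(1.625) = 3.609375, v(2.25) = 2.4375, v(2.875) = 0.484375.
Sum = Δs · [v(1) + v(1.625) + v(2.25) + v(2.875)].
Sum = 6.58203125.

6.58203125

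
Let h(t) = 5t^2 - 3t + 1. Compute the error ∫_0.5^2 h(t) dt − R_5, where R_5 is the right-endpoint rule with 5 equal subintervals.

-2.25

Exact integral: ∫_0.5^2 h(t) dt = 9.
R_5 = 11.25.
Error = 9 − 11.25 = -2.25.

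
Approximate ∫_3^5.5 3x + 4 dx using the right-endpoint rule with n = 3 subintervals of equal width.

45

Δx = (5.5 − 3)/3 = 5/6.
Right endpoints: 23/6, 14/3, 5.5.
f(23/6) = 15.5, f(14/3) = 18, f(5.5) = 20.5.
Sum = Δx · [f(23/6) + f(14/3) + f(5.5)].
Sum = 45.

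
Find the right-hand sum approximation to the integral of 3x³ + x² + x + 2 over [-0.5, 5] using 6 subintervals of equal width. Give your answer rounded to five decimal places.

Δx = (5 − (-0.5))/6 = 11/12.
Right endpoints: 5/12, 4/3, 2.25, 19/6, 49/12, 5.
f(5/12) = 539/192, f(4/3) = 110/9, f(2.25) = 43.484375, f(19/6) = 2651/24, f(49/12) = 130757/576, f(5) = 407.
Sum = Δx · [f(5/12) + f(4/3) + f(2.25) + ...].
Sum ≈ 736.06583.

736.06583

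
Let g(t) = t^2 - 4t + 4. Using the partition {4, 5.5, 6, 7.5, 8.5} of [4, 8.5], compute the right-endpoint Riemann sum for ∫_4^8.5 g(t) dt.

Subinterval widths: 1.5, 0.5, 1.5, 1.
Right endpoints: 5.5, 6, 7.5, 8.5.
g(5.5) = 12.25, g(6) = 16, g(7.5) = 30.25, g(8.5) = 42.25.
Sum = Σ Δt_i · g(t_i).
Sum = 114.

114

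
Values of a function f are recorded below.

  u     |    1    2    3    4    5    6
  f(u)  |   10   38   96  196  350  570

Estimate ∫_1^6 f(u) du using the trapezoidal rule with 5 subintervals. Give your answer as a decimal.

Δu = 1.
T_5 = (1/2)·[10 + 2·38 + 2·96 + 2·196 + 2·350 + 570] = 970.

970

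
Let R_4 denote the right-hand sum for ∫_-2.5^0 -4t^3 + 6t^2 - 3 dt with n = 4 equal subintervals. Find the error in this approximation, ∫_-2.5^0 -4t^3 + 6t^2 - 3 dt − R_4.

27.83203125

Exact integral: ∫_-2.5^0 f(t) dt = 62.8125.
R_4 = 34.98046875.
Error = 62.8125 − 34.98046875 = 27.83203125.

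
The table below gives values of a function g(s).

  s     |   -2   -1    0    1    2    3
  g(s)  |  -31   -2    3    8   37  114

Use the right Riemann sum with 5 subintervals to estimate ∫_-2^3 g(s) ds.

Δs = 1.
Sum = 1·[(-2) + 3 + 8 + 37 + 114] = 160.

160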